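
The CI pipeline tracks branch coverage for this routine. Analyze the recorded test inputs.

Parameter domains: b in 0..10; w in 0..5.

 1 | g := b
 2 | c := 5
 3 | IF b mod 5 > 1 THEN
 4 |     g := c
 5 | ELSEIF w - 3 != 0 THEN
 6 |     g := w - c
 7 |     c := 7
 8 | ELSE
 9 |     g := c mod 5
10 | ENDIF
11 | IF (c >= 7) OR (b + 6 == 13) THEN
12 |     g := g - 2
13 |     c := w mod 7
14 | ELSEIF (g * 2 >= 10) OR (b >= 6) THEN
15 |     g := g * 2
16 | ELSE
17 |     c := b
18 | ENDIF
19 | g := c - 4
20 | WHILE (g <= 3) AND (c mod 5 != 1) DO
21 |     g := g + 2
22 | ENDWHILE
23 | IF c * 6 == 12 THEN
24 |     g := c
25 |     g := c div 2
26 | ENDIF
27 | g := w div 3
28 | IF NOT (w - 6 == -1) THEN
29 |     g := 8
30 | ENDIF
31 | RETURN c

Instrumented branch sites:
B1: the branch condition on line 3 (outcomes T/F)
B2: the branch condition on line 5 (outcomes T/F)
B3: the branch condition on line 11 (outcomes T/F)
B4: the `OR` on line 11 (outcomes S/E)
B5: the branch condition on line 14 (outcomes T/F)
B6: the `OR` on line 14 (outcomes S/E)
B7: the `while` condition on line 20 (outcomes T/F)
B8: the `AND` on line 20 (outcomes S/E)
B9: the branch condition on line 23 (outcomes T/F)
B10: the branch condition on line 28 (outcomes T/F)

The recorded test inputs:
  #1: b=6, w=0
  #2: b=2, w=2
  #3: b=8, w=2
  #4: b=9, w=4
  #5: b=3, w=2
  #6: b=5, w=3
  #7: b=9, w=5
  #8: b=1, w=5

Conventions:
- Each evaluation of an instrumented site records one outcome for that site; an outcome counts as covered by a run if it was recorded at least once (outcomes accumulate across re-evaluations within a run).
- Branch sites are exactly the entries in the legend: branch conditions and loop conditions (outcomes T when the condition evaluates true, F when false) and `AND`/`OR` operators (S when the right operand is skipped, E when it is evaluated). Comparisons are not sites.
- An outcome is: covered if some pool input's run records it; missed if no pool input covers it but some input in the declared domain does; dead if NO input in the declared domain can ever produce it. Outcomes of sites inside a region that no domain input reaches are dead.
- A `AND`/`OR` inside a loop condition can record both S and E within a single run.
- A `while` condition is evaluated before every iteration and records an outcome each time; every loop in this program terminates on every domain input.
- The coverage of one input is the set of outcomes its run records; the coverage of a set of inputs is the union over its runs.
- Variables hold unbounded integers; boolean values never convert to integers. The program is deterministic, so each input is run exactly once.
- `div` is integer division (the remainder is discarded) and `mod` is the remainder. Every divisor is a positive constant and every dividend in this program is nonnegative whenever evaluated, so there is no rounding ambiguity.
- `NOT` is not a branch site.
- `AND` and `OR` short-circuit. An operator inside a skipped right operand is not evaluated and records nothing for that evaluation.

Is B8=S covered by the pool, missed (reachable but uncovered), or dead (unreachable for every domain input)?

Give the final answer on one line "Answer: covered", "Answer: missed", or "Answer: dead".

B8=S is recorded by pool input(s) 1, 2, 3, 4, 5, 6, 7, 8 -> covered

Answer: covered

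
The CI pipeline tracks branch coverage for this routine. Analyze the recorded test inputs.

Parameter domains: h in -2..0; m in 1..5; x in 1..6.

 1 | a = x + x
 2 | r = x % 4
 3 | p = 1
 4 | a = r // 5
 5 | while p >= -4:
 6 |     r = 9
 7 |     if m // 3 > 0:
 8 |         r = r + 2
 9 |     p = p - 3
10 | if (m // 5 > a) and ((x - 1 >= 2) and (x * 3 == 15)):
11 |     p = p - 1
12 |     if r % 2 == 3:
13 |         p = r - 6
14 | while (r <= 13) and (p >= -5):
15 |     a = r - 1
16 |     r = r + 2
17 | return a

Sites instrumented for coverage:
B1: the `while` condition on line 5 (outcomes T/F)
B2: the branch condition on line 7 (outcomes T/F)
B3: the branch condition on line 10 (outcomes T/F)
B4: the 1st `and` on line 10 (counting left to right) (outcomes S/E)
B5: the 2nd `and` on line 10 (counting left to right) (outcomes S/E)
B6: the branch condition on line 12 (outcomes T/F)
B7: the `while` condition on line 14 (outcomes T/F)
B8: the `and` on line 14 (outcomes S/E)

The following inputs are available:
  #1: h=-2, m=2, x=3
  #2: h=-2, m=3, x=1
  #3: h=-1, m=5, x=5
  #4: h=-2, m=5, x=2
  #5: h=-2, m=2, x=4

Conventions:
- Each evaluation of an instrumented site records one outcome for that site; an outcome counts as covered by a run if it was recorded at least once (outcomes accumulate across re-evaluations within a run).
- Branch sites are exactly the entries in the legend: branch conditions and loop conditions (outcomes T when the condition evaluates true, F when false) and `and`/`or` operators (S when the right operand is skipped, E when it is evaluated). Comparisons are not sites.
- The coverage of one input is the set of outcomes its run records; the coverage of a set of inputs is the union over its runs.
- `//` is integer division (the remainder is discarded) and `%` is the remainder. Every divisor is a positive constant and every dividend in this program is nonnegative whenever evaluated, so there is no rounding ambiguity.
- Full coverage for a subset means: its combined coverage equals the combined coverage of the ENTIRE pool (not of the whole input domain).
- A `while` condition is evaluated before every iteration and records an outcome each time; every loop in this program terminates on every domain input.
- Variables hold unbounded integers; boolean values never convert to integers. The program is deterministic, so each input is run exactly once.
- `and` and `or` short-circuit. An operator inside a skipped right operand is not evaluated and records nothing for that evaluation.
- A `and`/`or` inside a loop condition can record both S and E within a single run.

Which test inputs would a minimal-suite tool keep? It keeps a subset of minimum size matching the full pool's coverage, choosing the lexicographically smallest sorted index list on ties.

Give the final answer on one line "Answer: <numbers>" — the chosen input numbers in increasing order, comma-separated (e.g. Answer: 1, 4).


input #1, h=-2, m=2, x=3: events B1->T, B2->F, B1->T, B2->F, B1->F, B4->S, B3->F, B8->E, B7->T, B8->E, B7->T, B8->E, B7->T, B8->S, ...; outcomes B1=T, B1=F, B2=F, B3=F, B4=S, B7=T, B7=F, B8=S, B8=E
input #2, h=-2, m=3, x=1: events B1->T, B2->T, B1->T, B2->T, B1->F, B4->S, B3->F, B8->E, B7->T, B8->E, B7->T, B8->S, B7->F; outcomes B1=T, B1=F, B2=T, B3=F, B4=S, B7=T, B7=F, B8=S, B8=E
input #3, h=-1, m=5, x=5: events B1->T, B2->T, B1->T, B2->T, B1->F, B4->E, B5->E, B3->T, B6->F, B8->E, B7->F; outcomes B1=T, B1=F, B2=T, B3=T, B4=E, B5=E, B6=F, B7=F, B8=E
input #4, h=-2, m=5, x=2: events B1->T, B2->T, B1->T, B2->T, B1->F, B4->E, B5->S, B3->F, B8->E, B7->T, B8->E, B7->T, B8->S, B7->F; outcomes B1=T, B1=F, B2=T, B3=F, B4=E, B5=S, B7=T, B7=F, B8=S, B8=E
input #5, h=-2, m=2, x=4: events B1->T, B2->F, B1->T, B2->F, B1->F, B4->S, B3->F, B8->E, B7->T, B8->E, B7->T, B8->E, B7->T, B8->S, ...; outcomes B1=T, B1=F, B2=F, B3=F, B4=S, B7=T, B7=F, B8=S, B8=E
pool-wide coverage (15 outcomes): B1=T, B1=F, B2=T, B2=F, B3=T, B3=F, B4=S, B4=E, B5=S, B5=E, B6=F, B7=T, B7=F, B8=S, B8=E
every size-1 subset falls short of the 15 outcomes (best: 10/15)
every size-2 subset falls short of the 15 outcomes (best: 14/15)
the canonical winner is {1, 3, 4}: size 3, full 15-outcome coverage, earliest index list among size-3 covers
Answer: 1, 3, 4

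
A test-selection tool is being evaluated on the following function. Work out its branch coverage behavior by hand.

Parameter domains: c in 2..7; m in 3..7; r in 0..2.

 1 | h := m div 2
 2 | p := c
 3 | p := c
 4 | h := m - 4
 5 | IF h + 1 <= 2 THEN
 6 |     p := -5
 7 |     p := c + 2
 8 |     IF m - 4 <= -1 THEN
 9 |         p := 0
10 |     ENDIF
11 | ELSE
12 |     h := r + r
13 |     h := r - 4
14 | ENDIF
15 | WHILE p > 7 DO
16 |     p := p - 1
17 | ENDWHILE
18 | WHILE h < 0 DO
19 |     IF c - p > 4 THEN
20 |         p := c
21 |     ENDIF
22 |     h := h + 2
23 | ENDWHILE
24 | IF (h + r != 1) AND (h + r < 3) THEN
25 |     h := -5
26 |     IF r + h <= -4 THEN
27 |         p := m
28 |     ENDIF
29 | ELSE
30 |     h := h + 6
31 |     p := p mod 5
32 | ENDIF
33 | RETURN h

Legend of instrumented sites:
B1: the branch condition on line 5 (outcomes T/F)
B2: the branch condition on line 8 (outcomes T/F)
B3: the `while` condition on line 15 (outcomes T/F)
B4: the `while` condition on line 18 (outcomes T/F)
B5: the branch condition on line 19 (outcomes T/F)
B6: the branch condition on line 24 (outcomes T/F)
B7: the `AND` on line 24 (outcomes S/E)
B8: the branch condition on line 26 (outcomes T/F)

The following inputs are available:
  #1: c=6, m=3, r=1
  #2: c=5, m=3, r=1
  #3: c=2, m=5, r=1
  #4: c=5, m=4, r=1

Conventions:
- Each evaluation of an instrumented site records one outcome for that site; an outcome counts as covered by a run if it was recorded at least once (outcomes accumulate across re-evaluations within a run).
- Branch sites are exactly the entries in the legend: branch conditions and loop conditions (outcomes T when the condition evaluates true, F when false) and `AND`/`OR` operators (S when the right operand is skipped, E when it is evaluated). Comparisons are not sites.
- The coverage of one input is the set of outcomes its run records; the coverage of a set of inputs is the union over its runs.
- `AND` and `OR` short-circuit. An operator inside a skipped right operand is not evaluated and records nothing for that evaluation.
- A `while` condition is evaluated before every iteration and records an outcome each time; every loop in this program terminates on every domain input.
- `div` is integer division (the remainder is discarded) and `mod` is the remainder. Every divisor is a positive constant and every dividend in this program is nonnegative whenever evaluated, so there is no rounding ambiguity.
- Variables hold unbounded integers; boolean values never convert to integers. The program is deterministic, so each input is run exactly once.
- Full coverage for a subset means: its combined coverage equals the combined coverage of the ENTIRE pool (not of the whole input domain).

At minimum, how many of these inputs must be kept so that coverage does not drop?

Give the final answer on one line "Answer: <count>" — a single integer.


input #1, c=6, m=3, r=1: events B1->T, B2->T, B3->F, B4->T, B5->T, B4->F, B7->E, B6->T, B8->T; outcomes B1=T, B2=T, B3=F, B4=T, B4=F, B5=T, B6=T, B7=E, B8=T
input #2, c=5, m=3, r=1: events B1->T, B2->T, B3->F, B4->T, B5->T, B4->F, B7->E, B6->T, B8->T; outcomes B1=T, B2=T, B3=F, B4=T, B4=F, B5=T, B6=T, B7=E, B8=T
input #3, c=2, m=5, r=1: events B1->T, B2->F, B3->F, B4->F, B7->E, B6->T, B8->T; outcomes B1=T, B2=F, B3=F, B4=F, B6=T, B7=E, B8=T
input #4, c=5, m=4, r=1: events B1->T, B2->F, B3->F, B4->F, B7->S, B6->F; outcomes B1=T, B2=F, B3=F, B4=F, B6=F, B7=S
the full pool covers 12 outcomes: B1=T, B2=T, B2=F, B3=F, B4=T, B4=F, B5=T, B6=T, B6=F, B7=S, B7=E, B8=T
size 1 is not enough: best union over all size-1 subsets is 9/12
size 2: inputs {1, 4} cover all 12 outcomes, and no lexicographically smaller subset of this size does
Answer: 2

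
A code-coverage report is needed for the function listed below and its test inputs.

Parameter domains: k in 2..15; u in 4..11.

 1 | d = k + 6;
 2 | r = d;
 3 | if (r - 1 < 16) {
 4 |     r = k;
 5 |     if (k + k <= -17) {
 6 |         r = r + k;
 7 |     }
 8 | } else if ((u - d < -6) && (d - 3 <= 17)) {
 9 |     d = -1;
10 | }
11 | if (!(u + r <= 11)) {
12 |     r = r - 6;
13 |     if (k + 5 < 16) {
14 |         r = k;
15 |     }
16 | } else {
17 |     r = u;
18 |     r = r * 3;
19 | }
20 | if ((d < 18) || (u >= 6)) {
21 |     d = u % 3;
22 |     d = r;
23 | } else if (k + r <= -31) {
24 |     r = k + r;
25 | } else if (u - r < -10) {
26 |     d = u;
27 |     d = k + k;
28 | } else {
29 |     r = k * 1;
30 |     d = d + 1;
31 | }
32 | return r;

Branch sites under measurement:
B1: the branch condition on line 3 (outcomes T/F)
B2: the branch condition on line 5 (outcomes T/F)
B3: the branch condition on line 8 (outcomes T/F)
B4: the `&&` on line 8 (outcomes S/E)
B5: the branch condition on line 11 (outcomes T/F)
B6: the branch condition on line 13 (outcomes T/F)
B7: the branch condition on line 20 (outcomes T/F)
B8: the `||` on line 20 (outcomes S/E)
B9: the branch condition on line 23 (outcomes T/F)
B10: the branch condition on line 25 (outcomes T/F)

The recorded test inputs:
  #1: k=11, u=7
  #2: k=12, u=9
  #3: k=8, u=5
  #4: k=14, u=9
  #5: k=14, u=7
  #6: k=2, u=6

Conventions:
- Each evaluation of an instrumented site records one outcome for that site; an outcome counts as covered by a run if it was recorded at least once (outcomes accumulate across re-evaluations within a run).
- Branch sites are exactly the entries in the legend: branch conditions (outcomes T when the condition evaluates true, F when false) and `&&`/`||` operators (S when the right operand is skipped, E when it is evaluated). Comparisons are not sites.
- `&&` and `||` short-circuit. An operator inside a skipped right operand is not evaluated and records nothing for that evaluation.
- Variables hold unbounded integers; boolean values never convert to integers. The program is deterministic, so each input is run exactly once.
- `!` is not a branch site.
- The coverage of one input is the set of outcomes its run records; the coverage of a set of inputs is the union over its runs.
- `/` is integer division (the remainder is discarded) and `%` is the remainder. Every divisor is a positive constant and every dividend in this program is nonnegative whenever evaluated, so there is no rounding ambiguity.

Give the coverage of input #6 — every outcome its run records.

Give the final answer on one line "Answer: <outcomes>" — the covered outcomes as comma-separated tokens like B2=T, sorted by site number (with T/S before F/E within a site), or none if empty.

Tracing the run of input #6 (k=2, u=6):
  B1->T, B2->F, B5->F, B8->S, B7->T
collecting distinct outcomes: B1=T, B2=F, B5=F, B7=T, B8=S

Answer: B1=T, B2=F, B5=F, B7=T, B8=S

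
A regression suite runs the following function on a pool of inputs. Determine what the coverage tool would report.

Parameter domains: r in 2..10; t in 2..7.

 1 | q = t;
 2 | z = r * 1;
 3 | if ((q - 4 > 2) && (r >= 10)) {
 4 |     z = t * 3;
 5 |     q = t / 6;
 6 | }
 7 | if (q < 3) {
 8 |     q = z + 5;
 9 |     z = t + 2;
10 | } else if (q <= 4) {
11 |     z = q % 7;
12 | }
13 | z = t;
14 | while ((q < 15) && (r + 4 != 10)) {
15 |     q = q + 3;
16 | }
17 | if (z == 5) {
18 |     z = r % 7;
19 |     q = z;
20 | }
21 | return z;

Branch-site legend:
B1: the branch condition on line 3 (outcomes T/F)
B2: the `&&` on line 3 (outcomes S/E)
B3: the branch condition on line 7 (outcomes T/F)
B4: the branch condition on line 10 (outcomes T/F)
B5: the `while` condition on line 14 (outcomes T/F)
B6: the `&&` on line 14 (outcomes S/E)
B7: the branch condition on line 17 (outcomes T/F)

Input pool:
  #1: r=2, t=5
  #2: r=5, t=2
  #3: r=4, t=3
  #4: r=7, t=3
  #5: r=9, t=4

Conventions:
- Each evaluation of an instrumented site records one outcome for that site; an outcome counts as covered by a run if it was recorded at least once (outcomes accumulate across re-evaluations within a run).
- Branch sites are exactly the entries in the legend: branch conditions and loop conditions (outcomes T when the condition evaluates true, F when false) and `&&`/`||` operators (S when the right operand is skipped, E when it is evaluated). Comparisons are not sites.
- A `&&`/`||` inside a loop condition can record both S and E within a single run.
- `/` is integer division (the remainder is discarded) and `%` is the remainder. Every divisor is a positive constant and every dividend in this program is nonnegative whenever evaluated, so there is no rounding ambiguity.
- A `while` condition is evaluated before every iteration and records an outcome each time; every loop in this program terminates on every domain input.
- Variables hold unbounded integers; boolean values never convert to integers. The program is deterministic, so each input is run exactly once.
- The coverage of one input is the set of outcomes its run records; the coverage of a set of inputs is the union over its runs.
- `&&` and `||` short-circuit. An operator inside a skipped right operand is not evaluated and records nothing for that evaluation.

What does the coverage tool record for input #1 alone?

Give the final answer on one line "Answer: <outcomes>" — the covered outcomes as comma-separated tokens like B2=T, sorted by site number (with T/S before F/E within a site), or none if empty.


Running input #1 (r=2, t=5), event by event:
  B2->S, B1->F, B3->F, B4->F, B6->E, B5->T, B6->E, B5->T, B6->E, B5->T
  B6->E, B5->T, B6->S, B5->F, B7->T
deduplicating events, the covered set is: B1=F, B2=S, B3=F, B4=F, B5=T, B5=F, B6=S, B6=E, B7=T
Answer: B1=F, B2=S, B3=F, B4=F, B5=T, B5=F, B6=S, B6=E, B7=T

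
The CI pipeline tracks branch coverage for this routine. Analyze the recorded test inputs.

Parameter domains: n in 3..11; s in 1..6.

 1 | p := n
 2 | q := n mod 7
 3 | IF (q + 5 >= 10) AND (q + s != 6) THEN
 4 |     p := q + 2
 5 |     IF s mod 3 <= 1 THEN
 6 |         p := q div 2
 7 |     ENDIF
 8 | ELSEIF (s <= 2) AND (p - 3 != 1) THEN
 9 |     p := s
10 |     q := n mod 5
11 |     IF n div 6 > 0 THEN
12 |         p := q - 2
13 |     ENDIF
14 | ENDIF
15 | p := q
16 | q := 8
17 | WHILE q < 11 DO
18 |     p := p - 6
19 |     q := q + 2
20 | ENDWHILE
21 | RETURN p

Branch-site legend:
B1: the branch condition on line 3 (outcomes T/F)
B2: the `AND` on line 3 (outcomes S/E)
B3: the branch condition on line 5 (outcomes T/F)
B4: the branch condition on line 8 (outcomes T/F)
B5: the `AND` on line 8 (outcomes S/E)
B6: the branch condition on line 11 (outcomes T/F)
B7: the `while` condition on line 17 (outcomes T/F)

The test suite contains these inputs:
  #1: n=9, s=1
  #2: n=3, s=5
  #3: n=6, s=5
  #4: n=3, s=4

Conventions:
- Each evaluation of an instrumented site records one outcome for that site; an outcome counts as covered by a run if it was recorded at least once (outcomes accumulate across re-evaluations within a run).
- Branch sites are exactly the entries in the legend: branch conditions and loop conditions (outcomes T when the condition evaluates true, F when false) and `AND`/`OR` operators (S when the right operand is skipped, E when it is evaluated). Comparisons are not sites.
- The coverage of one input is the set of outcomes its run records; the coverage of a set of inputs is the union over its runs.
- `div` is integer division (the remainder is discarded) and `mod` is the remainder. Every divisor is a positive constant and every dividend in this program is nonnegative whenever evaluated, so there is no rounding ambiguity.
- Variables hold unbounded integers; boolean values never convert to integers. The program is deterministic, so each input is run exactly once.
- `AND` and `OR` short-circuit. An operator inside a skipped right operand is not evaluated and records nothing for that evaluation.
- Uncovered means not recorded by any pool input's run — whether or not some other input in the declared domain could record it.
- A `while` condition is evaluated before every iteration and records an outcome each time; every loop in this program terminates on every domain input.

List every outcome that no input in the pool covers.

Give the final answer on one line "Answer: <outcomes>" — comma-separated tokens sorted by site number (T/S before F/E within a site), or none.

input #1, n=9, s=1: events B2->S, B1->F, B5->E, B4->T, B6->T, B7->T, B7->T, B7->F; outcomes B1=F, B2=S, B4=T, B5=E, B6=T, B7=T, B7=F
input #2, n=3, s=5: events B2->S, B1->F, B5->S, B4->F, B7->T, B7->T, B7->F; outcomes B1=F, B2=S, B4=F, B5=S, B7=T, B7=F
input #3, n=6, s=5: events B2->E, B1->T, B3->F, B7->T, B7->T, B7->F; outcomes B1=T, B2=E, B3=F, B7=T, B7=F
input #4, n=3, s=4: events B2->S, B1->F, B5->S, B4->F, B7->T, B7->T, B7->F; outcomes B1=F, B2=S, B4=F, B5=S, B7=T, B7=F
union over the pool: B1=T, B1=F, B2=S, B2=E, B3=F, B4=T, B4=F, B5=S, B5=E, B6=T, B7=T, B7=F
uncovered (2 of 14): B3=T, B6=F

Answer: B3=T, B6=F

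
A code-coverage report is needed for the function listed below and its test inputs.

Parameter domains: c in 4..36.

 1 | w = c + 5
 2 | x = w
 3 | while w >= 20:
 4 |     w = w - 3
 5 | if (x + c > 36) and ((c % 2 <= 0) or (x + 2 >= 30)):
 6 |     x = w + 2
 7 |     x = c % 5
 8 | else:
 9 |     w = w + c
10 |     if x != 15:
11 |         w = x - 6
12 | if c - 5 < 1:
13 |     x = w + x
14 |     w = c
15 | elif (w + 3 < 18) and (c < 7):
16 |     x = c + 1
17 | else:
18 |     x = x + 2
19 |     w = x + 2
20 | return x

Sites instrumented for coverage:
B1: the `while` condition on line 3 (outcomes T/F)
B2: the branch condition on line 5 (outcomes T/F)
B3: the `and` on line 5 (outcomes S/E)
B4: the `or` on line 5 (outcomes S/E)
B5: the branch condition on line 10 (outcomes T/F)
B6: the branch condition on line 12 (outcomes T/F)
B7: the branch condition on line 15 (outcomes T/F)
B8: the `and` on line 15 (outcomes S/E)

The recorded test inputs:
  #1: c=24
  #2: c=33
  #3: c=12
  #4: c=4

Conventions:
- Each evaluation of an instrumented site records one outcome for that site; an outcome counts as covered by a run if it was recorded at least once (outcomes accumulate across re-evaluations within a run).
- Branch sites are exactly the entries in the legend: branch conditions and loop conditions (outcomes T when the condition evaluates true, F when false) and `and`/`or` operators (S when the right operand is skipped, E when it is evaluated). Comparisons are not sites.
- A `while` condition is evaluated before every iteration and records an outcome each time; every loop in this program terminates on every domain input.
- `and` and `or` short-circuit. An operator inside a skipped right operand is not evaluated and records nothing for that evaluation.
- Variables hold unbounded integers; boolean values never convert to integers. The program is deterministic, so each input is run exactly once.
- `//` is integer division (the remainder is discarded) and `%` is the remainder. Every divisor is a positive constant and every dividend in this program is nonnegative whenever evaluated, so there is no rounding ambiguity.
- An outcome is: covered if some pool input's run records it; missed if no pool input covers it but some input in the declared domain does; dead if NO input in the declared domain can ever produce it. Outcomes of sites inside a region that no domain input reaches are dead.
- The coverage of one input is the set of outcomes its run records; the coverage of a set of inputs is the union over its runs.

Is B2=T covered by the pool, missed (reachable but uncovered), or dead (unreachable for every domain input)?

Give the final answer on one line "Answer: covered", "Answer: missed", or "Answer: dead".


B2=T is recorded by pool input(s) 1, 2 -> covered
Answer: covered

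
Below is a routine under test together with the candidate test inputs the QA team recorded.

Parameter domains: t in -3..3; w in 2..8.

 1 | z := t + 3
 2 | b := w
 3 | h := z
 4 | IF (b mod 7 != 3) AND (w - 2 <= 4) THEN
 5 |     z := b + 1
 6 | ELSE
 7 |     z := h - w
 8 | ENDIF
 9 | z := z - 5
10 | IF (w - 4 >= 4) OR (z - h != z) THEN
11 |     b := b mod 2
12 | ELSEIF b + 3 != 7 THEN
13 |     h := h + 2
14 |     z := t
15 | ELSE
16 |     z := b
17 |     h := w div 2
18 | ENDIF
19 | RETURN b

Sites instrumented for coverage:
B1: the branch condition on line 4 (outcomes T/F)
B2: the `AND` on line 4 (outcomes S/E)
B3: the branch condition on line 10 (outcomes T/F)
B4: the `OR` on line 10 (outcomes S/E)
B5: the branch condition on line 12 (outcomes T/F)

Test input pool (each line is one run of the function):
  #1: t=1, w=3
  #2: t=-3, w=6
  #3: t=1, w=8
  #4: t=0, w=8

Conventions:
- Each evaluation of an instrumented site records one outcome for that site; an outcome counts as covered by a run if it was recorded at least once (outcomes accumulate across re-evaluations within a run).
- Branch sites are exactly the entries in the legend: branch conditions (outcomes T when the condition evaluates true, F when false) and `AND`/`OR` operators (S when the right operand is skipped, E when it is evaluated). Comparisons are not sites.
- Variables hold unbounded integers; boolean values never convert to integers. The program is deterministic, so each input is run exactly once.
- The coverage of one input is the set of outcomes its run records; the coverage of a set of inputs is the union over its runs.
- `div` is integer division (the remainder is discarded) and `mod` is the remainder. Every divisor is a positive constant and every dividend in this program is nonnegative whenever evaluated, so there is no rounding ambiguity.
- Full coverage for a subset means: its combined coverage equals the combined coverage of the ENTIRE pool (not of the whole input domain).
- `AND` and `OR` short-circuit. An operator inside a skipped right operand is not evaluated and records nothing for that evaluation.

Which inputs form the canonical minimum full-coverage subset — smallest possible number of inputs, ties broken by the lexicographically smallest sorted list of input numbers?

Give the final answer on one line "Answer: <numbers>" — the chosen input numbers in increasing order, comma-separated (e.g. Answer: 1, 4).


input #1 (t=1, w=3): covers B1=F, B2=S, B3=T, B4=E
input #2 (t=-3, w=6): covers B1=T, B2=E, B3=F, B4=E, B5=T
input #3 (t=1, w=8): covers B1=F, B2=E, B3=T, B4=S
input #4 (t=0, w=8): covers B1=F, B2=E, B3=T, B4=S
the full pool covers 9 outcomes: B1=T, B1=F, B2=S, B2=E, B3=T, B3=F, B4=S, B4=E, B5=T
size 1 is not enough: best union over all size-1 subsets is 5/9
size 2 is not enough: best union over all size-2 subsets is 8/9
at size 3, {1, 2, 3} reaches all 9 outcomes; every lexicographically earlier size-3 subset fails
Answer: 1, 2, 3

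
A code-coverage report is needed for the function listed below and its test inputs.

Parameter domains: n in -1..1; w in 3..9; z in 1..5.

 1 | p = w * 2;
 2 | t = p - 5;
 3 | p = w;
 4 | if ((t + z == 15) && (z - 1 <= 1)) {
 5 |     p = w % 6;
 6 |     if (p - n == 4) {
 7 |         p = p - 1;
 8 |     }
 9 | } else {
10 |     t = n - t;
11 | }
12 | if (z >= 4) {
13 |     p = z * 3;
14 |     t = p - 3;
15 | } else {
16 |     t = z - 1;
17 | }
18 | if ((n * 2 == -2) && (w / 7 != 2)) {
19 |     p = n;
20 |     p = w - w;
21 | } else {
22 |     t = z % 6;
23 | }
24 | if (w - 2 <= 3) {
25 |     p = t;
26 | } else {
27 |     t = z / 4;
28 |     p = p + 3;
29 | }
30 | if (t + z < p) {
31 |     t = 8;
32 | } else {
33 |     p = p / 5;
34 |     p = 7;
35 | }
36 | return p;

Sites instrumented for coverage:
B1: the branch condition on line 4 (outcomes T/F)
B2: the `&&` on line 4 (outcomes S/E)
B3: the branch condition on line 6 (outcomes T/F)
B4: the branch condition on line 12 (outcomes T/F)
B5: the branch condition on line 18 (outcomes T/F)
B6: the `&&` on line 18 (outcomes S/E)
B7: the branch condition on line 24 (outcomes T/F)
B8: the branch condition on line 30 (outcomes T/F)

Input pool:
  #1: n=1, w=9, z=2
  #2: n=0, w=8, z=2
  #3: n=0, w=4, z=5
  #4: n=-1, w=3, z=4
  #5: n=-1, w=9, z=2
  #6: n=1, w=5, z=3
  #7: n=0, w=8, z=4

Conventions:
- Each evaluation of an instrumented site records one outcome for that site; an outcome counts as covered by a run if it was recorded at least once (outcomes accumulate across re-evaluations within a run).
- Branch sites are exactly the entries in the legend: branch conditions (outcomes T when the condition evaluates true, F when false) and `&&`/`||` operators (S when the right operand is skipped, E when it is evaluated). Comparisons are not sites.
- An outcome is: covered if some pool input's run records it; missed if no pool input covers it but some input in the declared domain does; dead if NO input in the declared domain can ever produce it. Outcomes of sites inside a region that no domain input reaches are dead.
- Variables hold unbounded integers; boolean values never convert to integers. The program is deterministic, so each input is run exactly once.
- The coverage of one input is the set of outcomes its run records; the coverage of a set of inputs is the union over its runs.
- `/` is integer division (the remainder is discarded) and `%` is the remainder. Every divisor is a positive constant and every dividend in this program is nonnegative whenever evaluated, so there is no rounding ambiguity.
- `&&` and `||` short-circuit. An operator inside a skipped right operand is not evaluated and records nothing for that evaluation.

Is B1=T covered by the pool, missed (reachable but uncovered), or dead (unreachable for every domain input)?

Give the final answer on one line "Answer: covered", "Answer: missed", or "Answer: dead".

B1=T is recorded by pool input(s) 1, 5 -> covered

Answer: covered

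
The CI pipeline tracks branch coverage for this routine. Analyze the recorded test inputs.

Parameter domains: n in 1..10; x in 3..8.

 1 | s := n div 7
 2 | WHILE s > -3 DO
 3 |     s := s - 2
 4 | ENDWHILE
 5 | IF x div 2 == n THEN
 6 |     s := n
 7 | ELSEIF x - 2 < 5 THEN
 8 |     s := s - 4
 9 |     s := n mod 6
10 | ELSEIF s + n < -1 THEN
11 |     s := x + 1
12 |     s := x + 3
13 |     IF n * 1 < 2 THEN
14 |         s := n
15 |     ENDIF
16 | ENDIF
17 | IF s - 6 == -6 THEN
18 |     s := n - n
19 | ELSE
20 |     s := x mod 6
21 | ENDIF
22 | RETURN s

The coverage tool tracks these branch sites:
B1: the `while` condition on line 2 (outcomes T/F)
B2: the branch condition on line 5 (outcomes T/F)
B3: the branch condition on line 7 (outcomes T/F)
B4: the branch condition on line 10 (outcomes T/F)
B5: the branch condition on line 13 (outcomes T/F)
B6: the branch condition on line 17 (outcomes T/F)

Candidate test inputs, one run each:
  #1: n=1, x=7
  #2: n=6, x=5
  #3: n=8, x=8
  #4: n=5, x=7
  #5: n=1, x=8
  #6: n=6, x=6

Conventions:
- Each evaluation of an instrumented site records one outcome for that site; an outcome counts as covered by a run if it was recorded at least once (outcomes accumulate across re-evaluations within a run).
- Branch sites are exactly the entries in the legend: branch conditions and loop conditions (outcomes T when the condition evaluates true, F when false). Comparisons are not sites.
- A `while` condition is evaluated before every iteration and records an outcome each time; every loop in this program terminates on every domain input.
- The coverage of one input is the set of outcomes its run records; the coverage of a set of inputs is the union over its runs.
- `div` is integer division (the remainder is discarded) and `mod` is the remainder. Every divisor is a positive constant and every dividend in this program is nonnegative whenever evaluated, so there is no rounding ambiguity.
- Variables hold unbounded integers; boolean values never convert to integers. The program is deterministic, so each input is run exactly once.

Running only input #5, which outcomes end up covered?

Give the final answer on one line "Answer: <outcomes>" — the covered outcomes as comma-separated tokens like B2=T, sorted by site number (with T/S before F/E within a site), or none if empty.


Tracing the run of input #5 (n=1, x=8):
  B1->T, B1->T, B1->F, B2->F, B3->F, B4->T, B5->T, B6->F
deduplicating events, the covered set is: B1=T, B1=F, B2=F, B3=F, B4=T, B5=T, B6=F
Answer: B1=T, B1=F, B2=F, B3=F, B4=T, B5=T, B6=F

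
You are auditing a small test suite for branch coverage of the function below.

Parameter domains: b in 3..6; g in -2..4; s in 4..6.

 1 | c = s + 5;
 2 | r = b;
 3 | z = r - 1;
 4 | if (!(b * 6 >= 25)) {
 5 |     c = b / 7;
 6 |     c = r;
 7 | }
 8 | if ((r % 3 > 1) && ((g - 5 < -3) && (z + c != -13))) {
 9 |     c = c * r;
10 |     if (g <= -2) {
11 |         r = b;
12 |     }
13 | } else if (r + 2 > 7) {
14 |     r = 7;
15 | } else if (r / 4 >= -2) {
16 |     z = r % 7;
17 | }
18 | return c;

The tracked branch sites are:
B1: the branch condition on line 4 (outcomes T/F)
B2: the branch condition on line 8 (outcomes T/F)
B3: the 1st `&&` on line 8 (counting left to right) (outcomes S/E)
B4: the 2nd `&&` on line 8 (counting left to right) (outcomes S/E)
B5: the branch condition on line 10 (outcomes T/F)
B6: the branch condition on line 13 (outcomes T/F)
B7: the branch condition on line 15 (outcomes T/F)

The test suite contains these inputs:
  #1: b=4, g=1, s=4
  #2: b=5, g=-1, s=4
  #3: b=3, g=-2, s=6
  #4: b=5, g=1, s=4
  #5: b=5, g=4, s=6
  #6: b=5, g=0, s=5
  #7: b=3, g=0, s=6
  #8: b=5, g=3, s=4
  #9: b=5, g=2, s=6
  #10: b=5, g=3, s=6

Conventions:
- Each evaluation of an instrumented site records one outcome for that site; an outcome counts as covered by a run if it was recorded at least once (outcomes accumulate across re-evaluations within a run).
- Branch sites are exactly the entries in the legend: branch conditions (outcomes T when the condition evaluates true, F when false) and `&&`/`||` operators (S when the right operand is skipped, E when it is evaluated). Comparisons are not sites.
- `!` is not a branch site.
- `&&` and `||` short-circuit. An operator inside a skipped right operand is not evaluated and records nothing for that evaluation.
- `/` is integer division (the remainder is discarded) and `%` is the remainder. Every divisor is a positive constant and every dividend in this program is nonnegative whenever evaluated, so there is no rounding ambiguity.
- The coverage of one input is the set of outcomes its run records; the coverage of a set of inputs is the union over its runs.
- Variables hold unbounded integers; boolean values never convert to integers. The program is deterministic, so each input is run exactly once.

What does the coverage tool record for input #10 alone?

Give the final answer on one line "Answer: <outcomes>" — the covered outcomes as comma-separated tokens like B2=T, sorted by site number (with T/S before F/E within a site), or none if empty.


Running input #10 (b=5, g=3, s=6), event by event:
  B1->F, B3->E, B4->S, B2->F, B6->F, B7->T
as a set, this run covers: B1=F, B2=F, B3=E, B4=S, B6=F, B7=T
Answer: B1=F, B2=F, B3=E, B4=S, B6=F, B7=T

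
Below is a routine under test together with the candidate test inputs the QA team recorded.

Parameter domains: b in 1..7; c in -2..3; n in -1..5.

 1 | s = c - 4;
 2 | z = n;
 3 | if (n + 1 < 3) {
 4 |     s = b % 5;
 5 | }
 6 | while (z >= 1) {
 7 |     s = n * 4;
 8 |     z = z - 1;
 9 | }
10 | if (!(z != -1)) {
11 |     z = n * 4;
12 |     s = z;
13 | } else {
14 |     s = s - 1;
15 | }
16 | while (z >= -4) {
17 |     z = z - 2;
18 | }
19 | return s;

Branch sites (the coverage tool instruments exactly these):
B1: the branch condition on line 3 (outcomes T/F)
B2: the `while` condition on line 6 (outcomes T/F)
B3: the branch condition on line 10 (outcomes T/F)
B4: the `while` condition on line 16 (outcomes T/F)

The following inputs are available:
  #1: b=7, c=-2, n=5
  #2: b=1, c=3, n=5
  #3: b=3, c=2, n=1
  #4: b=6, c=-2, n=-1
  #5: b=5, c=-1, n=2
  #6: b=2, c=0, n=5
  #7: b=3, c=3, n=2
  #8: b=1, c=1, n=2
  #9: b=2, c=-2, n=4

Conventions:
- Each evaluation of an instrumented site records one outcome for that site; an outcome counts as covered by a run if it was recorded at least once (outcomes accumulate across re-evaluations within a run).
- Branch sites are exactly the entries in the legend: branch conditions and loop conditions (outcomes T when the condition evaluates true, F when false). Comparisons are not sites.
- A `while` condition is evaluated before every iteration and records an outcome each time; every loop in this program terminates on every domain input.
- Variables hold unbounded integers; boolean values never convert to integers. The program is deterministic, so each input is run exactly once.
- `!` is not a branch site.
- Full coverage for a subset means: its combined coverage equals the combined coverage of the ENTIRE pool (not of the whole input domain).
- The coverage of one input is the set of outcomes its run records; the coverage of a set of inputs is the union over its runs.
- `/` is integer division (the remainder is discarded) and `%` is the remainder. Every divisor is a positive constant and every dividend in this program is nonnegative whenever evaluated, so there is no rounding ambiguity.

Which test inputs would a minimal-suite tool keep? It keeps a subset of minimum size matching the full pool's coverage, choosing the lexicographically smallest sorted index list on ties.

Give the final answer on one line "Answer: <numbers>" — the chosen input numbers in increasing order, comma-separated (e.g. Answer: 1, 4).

#1 (b=7, c=-2, n=5) -> covered: B1=F, B2=T, B2=F, B3=F, B4=T, B4=F
#2 (b=1, c=3, n=5) -> covered: B1=F, B2=T, B2=F, B3=F, B4=T, B4=F
#3 (b=3, c=2, n=1) -> covered: B1=T, B2=T, B2=F, B3=F, B4=T, B4=F
#4 (b=6, c=-2, n=-1) -> covered: B1=T, B2=F, B3=T, B4=T, B4=F
#5 (b=5, c=-1, n=2) -> covered: B1=F, B2=T, B2=F, B3=F, B4=T, B4=F
#6 (b=2, c=0, n=5) -> covered: B1=F, B2=T, B2=F, B3=F, B4=T, B4=F
#7 (b=3, c=3, n=2) -> covered: B1=F, B2=T, B2=F, B3=F, B4=T, B4=F
#8 (b=1, c=1, n=2) -> covered: B1=F, B2=T, B2=F, B3=F, B4=T, B4=F
#9 (b=2, c=-2, n=4) -> covered: B1=F, B2=T, B2=F, B3=F, B4=T, B4=F
union over all inputs: B1=T, B1=F, B2=T, B2=F, B3=T, B3=F, B4=T, B4=F (8 outcomes)
no size-1 subset reaches all 8 outcomes (best union: 6/8)
the canonical winner is {1, 4}: size 2, full 8-outcome coverage, earliest index list among size-2 covers

Answer: 1, 4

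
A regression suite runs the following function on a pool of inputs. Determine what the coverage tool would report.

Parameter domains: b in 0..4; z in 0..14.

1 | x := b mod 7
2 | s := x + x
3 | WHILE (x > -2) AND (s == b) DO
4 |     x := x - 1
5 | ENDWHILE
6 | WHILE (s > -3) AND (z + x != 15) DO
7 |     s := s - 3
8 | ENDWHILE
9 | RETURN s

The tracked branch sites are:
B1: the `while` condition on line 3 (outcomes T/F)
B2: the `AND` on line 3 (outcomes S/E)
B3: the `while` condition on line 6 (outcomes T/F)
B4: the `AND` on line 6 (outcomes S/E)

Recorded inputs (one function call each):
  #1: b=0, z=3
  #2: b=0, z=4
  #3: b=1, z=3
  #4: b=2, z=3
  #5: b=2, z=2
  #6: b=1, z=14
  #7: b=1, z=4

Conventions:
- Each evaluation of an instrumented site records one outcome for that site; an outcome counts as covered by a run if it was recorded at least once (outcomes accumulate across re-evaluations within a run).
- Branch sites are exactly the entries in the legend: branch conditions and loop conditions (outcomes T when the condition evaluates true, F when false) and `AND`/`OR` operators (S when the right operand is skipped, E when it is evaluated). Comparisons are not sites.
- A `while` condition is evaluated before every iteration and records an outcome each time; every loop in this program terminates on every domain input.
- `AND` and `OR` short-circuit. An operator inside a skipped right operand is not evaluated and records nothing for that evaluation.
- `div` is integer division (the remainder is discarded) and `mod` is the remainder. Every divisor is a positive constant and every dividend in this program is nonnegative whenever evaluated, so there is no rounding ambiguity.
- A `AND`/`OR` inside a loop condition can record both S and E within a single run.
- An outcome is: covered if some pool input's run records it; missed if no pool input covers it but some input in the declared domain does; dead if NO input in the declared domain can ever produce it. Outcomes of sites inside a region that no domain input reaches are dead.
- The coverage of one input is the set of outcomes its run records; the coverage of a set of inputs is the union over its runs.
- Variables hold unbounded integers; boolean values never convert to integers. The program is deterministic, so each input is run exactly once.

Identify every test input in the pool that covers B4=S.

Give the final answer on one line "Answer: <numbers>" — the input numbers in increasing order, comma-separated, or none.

input #1 (b=0, z=3): records B4=S
input #2 (b=0, z=4): records B4=S
input #3 (b=1, z=3): records B4=S
input #4 (b=2, z=3): records B4=S
input #5 (b=2, z=2): records B4=S
input #6 (b=1, z=14): does not record B4=S
input #7 (b=1, z=4): records B4=S

Answer: 1, 2, 3, 4, 5, 7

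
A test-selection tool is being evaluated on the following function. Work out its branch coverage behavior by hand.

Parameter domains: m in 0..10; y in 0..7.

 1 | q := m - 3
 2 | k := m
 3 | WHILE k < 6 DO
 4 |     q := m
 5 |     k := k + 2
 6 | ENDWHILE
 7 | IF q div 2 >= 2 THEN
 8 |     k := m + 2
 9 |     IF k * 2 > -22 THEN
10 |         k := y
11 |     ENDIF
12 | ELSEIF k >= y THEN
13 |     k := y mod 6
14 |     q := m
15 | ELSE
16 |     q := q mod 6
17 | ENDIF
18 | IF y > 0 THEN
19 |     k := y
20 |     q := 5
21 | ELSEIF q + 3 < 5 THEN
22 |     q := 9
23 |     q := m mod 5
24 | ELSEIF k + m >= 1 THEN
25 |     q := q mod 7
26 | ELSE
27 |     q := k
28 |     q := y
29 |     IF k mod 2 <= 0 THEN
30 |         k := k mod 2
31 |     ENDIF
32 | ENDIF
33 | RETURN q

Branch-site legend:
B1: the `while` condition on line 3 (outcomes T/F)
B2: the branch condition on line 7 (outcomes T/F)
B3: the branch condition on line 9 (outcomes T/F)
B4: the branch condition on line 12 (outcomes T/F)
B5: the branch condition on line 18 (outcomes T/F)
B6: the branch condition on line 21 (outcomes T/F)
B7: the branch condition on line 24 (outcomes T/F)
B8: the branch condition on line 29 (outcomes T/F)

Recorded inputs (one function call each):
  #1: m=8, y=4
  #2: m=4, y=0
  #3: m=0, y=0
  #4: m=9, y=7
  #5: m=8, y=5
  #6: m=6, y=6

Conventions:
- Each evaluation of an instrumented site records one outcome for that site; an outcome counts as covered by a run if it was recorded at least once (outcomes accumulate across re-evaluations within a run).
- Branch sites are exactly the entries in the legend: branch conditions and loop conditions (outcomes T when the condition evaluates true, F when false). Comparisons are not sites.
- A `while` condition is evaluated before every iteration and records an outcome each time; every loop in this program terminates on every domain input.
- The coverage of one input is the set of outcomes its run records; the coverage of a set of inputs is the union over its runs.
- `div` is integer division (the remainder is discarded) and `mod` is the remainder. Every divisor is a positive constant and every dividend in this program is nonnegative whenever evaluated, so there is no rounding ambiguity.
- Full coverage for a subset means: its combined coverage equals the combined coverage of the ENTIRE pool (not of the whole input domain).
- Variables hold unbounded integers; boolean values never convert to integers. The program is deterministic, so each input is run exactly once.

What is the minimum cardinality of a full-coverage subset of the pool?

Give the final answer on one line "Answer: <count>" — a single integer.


input #1, m=8, y=4: outcomes B1=F, B2=T, B3=T, B5=T
input #2, m=4, y=0: outcomes B1=T, B1=F, B2=T, B3=T, B5=F, B6=F, B7=T
input #3, m=0, y=0: outcomes B1=T, B1=F, B2=F, B4=T, B5=F, B6=T
input #4, m=9, y=7: outcomes B1=F, B2=T, B3=T, B5=T
input #5, m=8, y=5: outcomes B1=F, B2=T, B3=T, B5=T
input #6, m=6, y=6: outcomes B1=F, B2=F, B4=T, B5=T
together the pool reaches 11 outcomes: B1=T, B1=F, B2=T, B2=F, B3=T, B4=T, B5=T, B5=F, B6=T, B6=F, B7=T
checked all size-1 subsets: none covers 11 outcomes (max 7/11)
checked all size-2 subsets: none covers 11 outcomes (max 10/11)
inputs {1, 2, 3} (size 3) cover everything; no size-3 subset with a lexicographically smaller index list covers all 11
Answer: 3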